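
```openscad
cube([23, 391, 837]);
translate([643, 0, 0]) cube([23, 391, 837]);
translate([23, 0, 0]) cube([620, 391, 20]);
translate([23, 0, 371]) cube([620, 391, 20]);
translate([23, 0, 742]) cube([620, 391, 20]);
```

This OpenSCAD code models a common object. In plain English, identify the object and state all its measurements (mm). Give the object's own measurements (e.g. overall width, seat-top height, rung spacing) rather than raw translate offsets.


An open bookshelf. Two side panels, each 23 mm thick, 391 mm deep and 837 mm tall, stand 666 mm apart (outside-to-outside). Between them sit 3 shelves, each 20 mm thick and 391 mm deep, spanning the full gap between the sides. The bottom shelf rests on the floor (its underside at z = 0) and the clear gap between one shelf's top and the next shelf's underside is 351 mm.


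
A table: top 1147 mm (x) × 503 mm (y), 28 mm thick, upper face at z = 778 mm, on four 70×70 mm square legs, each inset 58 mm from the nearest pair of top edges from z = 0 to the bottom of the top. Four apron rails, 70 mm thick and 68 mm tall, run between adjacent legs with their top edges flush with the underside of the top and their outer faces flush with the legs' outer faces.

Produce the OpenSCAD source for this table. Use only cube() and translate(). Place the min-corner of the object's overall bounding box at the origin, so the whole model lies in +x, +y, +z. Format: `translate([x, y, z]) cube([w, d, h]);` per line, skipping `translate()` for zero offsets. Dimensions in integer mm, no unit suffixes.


translate([0, 0, 750]) cube([1147, 503, 28]);
translate([58, 58, 0]) cube([70, 70, 750]);
translate([1019, 58, 0]) cube([70, 70, 750]);
translate([58, 375, 0]) cube([70, 70, 750]);
translate([1019, 375, 0]) cube([70, 70, 750]);
translate([128, 58, 682]) cube([891, 70, 68]);
translate([128, 375, 682]) cube([891, 70, 68]);
translate([58, 128, 682]) cube([70, 247, 68]);
translate([1019, 128, 682]) cube([70, 247, 68]);


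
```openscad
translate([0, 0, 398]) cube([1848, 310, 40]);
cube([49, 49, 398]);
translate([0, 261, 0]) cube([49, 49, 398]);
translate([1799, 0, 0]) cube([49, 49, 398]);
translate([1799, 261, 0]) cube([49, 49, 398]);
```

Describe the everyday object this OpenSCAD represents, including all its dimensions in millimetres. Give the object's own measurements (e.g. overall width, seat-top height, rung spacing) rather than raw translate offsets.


A long wooden bench with a 1848 mm (x) × 310 mm (y) seat, 40 mm thick, its top surface 438 mm above the floor. Four 49 mm square legs at the seat corners, flush with the edges, run from z = 0 to the seat underside.


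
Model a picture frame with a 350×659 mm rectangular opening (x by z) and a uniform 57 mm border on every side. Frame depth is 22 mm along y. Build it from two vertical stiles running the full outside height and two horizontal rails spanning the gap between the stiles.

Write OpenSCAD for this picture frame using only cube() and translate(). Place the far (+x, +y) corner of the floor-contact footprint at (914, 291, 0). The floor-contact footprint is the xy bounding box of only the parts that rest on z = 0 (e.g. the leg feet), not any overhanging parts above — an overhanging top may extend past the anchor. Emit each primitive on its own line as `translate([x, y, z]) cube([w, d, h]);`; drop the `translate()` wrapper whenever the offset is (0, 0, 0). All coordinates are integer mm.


translate([450, 269, 0]) cube([57, 22, 773]);
translate([857, 269, 0]) cube([57, 22, 773]);
translate([507, 269, 0]) cube([350, 22, 57]);
translate([507, 269, 716]) cube([350, 22, 57]);


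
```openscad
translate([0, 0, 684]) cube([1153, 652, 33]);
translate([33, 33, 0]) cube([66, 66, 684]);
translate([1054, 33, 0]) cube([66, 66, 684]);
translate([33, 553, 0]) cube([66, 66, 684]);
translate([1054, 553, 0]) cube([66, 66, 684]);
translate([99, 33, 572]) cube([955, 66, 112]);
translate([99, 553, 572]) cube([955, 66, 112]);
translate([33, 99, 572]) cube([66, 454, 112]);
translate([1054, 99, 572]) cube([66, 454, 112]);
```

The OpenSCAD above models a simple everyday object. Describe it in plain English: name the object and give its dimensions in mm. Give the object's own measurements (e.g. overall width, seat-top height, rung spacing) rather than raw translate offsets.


A rectangular dining table. The top is 1153×652×33 mm with its upper surface at z = 717 mm. It stands on four 66×66 mm square legs, each inset 33 mm from the nearest pair of top edges, running from the floor to the underside of the top. Four apron rails, 66 mm thick and 112 mm tall, run between adjacent legs with their top edges flush with the underside of the top and their outer faces flush with the legs' outer faces.


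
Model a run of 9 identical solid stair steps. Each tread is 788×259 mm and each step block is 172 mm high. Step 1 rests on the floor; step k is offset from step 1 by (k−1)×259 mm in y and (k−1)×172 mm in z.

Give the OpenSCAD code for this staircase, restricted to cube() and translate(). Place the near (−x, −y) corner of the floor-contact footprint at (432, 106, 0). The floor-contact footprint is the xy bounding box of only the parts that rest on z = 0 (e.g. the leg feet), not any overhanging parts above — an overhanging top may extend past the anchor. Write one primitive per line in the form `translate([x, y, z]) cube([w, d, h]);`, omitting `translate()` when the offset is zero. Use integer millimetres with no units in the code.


translate([432, 106, 0]) cube([788, 259, 172]);
translate([432, 365, 172]) cube([788, 259, 172]);
translate([432, 624, 344]) cube([788, 259, 172]);
translate([432, 883, 516]) cube([788, 259, 172]);
translate([432, 1142, 688]) cube([788, 259, 172]);
translate([432, 1401, 860]) cube([788, 259, 172]);
translate([432, 1660, 1032]) cube([788, 259, 172]);
translate([432, 1919, 1204]) cube([788, 259, 172]);
translate([432, 2178, 1376]) cube([788, 259, 172]);


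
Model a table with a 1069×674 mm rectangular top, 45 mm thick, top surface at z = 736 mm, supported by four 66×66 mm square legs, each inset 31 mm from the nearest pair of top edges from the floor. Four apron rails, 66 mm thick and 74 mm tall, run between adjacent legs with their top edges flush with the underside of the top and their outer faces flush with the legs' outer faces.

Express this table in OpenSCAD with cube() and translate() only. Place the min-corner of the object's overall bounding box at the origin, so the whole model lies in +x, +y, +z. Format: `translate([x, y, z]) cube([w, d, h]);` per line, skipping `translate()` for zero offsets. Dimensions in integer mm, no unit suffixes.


translate([0, 0, 691]) cube([1069, 674, 45]);
translate([31, 31, 0]) cube([66, 66, 691]);
translate([972, 31, 0]) cube([66, 66, 691]);
translate([31, 577, 0]) cube([66, 66, 691]);
translate([972, 577, 0]) cube([66, 66, 691]);
translate([97, 31, 617]) cube([875, 66, 74]);
translate([97, 577, 617]) cube([875, 66, 74]);
translate([31, 97, 617]) cube([66, 480, 74]);
translate([972, 97, 617]) cube([66, 480, 74]);


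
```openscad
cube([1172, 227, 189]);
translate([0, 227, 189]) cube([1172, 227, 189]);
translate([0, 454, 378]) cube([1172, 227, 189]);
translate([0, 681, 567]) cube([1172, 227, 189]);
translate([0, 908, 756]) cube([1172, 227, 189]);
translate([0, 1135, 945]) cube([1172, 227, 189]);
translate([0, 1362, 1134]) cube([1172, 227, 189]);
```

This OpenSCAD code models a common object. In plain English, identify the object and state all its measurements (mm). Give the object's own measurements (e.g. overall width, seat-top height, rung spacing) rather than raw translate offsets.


A straight staircase of 7 solid steps. Each step is 1172 mm wide (x), 227 mm deep (y, the going) and 189 mm tall (the rise). The first step rests on the floor; each subsequent step sits one going further in +y and one rise higher in +z, directly behind and above the previous step with no overlap.


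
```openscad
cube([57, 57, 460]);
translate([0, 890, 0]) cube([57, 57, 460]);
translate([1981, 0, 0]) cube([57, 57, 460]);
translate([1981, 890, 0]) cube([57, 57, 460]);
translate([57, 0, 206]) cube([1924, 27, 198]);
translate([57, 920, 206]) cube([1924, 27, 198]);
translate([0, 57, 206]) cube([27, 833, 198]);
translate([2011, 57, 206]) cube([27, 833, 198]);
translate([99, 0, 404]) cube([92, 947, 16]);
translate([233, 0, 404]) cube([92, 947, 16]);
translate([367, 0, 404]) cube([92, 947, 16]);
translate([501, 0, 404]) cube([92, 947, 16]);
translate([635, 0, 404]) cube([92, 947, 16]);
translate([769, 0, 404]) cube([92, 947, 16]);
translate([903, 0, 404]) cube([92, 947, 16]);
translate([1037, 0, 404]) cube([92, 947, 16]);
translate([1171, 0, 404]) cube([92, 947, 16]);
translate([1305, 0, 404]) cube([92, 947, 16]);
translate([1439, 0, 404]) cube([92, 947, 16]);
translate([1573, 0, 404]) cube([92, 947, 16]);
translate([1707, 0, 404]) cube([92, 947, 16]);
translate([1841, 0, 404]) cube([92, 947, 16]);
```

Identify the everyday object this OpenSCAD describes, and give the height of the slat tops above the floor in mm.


A bed frame. The slat-top height is 420 mm.

Four posts, four rails, and a row of slats — a bed frame. Slats sit on the rails at z = 206 + 198 = 404; with slat thickness 16, the top is 420 mm.


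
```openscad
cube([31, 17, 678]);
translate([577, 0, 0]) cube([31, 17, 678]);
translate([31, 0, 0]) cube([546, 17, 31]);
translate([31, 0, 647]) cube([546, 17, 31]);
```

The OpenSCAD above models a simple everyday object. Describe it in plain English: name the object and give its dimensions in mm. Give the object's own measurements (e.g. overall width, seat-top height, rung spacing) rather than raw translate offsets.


A rectangular picture frame lying in the x–z plane (depth along y). The opening is 546 mm wide (x) by 616 mm tall (z), surrounded by a border 31 mm wide on all four sides. The frame is 17 mm deep and is made of two full-height vertical stiles with two horizontal rails fitted between them.


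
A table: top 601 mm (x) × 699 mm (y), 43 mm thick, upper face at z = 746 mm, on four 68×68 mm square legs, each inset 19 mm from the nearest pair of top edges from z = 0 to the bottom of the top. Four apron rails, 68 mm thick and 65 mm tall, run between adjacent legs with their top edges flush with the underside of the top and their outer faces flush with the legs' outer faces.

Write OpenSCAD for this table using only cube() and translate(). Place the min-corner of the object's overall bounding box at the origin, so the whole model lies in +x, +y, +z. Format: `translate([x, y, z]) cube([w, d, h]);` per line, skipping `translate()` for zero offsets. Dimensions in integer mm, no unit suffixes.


translate([0, 0, 703]) cube([601, 699, 43]);
translate([19, 19, 0]) cube([68, 68, 703]);
translate([514, 19, 0]) cube([68, 68, 703]);
translate([19, 612, 0]) cube([68, 68, 703]);
translate([514, 612, 0]) cube([68, 68, 703]);
translate([87, 19, 638]) cube([427, 68, 65]);
translate([87, 612, 638]) cube([427, 68, 65]);
translate([19, 87, 638]) cube([68, 525, 65]);
translate([514, 87, 638]) cube([68, 525, 65]);


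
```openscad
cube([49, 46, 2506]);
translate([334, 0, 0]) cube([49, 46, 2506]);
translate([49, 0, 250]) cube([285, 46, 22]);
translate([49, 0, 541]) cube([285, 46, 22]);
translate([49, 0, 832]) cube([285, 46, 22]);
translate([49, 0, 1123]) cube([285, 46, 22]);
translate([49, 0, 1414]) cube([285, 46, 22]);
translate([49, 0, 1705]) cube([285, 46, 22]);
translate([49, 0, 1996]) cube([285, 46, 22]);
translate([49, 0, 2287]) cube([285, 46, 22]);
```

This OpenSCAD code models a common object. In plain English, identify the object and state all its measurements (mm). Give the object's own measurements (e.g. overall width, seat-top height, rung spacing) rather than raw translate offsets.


A straight ladder. Two 49×46 mm vertical rails, 2506 mm tall, stand 383 mm apart (outside-to-outside) with their front faces coplanar on the −y side. 8 rungs, each 46 mm deep and 22 mm tall, span between the inner faces of the rails, front faces flush with the rails. The lowest rung's underside is at z = 250 mm and rungs are spaced 291 mm apart (underside to underside).


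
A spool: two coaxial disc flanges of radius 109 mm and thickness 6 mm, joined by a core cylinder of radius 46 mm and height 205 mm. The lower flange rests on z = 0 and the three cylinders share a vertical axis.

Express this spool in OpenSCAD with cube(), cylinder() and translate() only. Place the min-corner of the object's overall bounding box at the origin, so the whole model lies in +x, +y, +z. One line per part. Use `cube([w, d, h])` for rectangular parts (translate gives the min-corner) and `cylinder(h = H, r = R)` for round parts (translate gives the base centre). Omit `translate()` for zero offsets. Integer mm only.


translate([109, 109, 0]) cylinder(h = 6, r = 109);
translate([109, 109, 6]) cylinder(h = 205, r = 46);
translate([109, 109, 211]) cylinder(h = 6, r = 109);


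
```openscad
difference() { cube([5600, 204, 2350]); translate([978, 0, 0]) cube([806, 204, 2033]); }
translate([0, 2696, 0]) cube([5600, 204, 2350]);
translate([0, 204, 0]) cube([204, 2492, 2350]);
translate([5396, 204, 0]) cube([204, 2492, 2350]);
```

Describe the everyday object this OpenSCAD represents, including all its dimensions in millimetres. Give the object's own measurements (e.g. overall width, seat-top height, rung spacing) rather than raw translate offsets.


A single room: four walls, each 2350 mm tall and 204 mm thick, enclosing an outside footprint 5600×2900 mm (x × y), no floor or roof. The front and back walls (−y and +y sides) run the full x-width; the side walls fit between their inner faces. A door opening 806 mm wide and 2033 mm tall is cut through the front wall from the floor up, its −x edge 978 mm from the wall's −x end.


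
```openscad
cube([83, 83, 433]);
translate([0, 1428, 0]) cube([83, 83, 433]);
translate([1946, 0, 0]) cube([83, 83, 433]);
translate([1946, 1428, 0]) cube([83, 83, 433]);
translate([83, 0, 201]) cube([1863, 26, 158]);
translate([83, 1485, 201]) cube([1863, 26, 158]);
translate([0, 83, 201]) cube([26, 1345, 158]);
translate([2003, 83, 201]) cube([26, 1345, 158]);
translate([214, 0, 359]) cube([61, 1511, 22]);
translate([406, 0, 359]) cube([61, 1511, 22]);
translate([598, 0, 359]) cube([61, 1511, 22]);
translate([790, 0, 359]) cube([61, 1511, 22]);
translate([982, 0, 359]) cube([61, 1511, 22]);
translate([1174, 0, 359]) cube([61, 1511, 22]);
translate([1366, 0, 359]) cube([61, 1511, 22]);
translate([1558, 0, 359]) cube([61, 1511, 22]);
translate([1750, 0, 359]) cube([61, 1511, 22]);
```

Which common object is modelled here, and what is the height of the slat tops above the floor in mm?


A bed frame. The slat-top height is 381 mm.

Four posts, four rails, and a row of slats — a bed frame. Slats sit on the rails at z = 201 + 158 = 359; with slat thickness 22, the top is 381 mm.


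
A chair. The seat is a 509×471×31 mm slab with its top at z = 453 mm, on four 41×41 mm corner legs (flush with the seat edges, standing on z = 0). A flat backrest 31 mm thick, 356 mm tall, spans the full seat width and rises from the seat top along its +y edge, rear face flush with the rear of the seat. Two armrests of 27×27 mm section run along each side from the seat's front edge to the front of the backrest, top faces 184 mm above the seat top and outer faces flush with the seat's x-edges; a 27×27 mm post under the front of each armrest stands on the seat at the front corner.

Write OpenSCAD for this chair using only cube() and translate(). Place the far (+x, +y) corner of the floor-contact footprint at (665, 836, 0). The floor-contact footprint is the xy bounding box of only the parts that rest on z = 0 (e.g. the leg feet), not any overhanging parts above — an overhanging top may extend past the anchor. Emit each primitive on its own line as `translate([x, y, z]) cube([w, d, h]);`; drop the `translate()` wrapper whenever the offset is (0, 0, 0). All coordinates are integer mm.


// leg_h = 453 - 31 = 422
// arm post h = 184 - 27 = 157
translate([156, 365, 422]) cube([509, 471, 31]);
translate([156, 365, 0]) cube([41, 41, 422]);
translate([624, 365, 0]) cube([41, 41, 422]);
translate([156, 795, 0]) cube([41, 41, 422]);
translate([624, 795, 0]) cube([41, 41, 422]);
translate([156, 805, 453]) cube([509, 31, 356]);
translate([156, 365, 610]) cube([27, 440, 27]);
translate([638, 365, 610]) cube([27, 440, 27]);
translate([156, 365, 453]) cube([27, 27, 157]);
translate([638, 365, 453]) cube([27, 27, 157]);


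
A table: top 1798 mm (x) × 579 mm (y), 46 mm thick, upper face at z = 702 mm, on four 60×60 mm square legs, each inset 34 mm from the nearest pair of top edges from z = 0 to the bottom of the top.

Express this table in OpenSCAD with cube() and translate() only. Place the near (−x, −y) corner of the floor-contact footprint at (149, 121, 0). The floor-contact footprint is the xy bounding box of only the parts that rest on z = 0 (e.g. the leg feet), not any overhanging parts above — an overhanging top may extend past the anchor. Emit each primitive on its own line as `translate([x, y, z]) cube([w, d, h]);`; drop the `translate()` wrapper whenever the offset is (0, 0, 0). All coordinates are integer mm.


// leg_h = 702 - 46 = 656
translate([115, 87, 656]) cube([1798, 579, 46]);
translate([149, 121, 0]) cube([60, 60, 656]);
translate([1819, 121, 0]) cube([60, 60, 656]);
translate([149, 572, 0]) cube([60, 60, 656]);
translate([1819, 572, 0]) cube([60, 60, 656]);


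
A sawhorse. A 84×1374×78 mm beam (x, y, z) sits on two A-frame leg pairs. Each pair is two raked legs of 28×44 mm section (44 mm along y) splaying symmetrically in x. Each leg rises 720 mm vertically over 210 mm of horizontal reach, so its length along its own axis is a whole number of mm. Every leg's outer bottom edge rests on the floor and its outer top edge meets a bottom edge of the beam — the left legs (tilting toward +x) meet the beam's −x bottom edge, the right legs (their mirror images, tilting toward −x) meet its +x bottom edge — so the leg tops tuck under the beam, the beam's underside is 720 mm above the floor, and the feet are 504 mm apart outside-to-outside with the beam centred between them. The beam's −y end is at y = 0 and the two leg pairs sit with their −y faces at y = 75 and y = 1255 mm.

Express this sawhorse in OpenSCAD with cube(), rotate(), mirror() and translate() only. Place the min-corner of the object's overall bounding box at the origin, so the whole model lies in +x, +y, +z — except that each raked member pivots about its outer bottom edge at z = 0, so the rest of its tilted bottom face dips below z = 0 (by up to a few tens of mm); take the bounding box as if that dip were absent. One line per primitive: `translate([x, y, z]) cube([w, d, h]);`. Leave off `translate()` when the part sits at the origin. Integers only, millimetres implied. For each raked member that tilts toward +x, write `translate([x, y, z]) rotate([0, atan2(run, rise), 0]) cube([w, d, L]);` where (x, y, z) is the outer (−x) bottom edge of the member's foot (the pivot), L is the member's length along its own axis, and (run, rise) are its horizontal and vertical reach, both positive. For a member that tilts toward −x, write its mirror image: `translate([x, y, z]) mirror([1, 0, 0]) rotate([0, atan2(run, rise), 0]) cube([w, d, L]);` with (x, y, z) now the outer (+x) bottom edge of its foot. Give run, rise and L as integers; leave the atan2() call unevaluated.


translate([210, 0, 720]) cube([84, 1374, 78]);
translate([0, 75, 0]) rotate([0, atan2(210, 720), 0]) cube([28, 44, 750]);
translate([504, 75, 0]) mirror([1, 0, 0]) rotate([0, atan2(210, 720), 0]) cube([28, 44, 750]);
translate([0, 1255, 0]) rotate([0, atan2(210, 720), 0]) cube([28, 44, 750]);
translate([504, 1255, 0]) mirror([1, 0, 0]) rotate([0, atan2(210, 720), 0]) cube([28, 44, 750]);


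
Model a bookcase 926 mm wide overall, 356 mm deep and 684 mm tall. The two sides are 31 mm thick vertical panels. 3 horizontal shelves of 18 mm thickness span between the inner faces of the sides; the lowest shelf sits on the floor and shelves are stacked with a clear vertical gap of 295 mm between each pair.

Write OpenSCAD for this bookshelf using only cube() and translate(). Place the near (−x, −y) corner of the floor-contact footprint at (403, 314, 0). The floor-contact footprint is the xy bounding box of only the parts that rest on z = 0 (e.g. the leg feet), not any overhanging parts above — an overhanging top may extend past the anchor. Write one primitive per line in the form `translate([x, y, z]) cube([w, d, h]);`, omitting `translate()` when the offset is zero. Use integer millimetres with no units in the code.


translate([403, 314, 0]) cube([31, 356, 684]);
translate([1298, 314, 0]) cube([31, 356, 684]);
translate([434, 314, 0]) cube([864, 356, 18]);
translate([434, 314, 313]) cube([864, 356, 18]);
translate([434, 314, 626]) cube([864, 356, 18]);


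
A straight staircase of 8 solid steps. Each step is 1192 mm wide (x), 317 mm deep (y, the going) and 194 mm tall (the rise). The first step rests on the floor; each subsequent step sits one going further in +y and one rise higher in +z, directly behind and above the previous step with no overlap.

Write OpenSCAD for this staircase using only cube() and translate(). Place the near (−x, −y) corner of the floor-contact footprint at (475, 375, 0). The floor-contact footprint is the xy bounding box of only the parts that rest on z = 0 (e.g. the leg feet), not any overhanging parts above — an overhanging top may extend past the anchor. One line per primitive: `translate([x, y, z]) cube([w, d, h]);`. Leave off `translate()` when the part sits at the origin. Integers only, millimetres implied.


translate([475, 375, 0]) cube([1192, 317, 194]);
translate([475, 692, 194]) cube([1192, 317, 194]);
translate([475, 1009, 388]) cube([1192, 317, 194]);
translate([475, 1326, 582]) cube([1192, 317, 194]);
translate([475, 1643, 776]) cube([1192, 317, 194]);
translate([475, 1960, 970]) cube([1192, 317, 194]);
translate([475, 2277, 1164]) cube([1192, 317, 194]);
translate([475, 2594, 1358]) cube([1192, 317, 194]);


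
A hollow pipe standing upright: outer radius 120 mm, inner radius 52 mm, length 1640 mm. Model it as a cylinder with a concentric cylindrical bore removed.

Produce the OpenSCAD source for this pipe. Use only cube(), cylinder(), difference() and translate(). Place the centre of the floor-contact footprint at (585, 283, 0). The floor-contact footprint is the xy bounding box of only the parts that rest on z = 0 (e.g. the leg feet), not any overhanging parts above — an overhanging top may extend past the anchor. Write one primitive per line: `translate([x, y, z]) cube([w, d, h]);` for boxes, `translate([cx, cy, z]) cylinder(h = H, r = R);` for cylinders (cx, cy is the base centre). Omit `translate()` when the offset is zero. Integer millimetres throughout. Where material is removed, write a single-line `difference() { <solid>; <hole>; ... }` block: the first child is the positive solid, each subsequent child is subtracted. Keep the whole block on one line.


difference() { translate([585, 283, 0]) cylinder(h = 1640, r = 120); translate([585, 283, 0]) cylinder(h = 1640, r = 52); }


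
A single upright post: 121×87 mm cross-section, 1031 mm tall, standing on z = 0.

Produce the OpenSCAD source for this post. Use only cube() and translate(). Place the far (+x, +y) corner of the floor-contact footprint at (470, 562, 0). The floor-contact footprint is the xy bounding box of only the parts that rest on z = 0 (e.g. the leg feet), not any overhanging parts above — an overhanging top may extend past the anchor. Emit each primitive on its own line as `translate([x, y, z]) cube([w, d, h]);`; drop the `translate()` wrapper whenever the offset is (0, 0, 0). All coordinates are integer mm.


translate([349, 475, 0]) cube([121, 87, 1031]);


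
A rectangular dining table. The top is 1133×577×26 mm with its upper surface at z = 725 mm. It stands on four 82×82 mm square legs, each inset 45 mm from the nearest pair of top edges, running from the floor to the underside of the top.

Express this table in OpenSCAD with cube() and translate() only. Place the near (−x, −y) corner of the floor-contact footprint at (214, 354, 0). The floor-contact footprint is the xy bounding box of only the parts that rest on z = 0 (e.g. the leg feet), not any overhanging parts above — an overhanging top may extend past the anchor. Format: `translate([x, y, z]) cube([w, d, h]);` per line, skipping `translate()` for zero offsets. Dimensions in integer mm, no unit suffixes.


translate([169, 309, 699]) cube([1133, 577, 26]);
translate([214, 354, 0]) cube([82, 82, 699]);
translate([1175, 354, 0]) cube([82, 82, 699]);
translate([214, 759, 0]) cube([82, 82, 699]);
translate([1175, 759, 0]) cube([82, 82, 699]);


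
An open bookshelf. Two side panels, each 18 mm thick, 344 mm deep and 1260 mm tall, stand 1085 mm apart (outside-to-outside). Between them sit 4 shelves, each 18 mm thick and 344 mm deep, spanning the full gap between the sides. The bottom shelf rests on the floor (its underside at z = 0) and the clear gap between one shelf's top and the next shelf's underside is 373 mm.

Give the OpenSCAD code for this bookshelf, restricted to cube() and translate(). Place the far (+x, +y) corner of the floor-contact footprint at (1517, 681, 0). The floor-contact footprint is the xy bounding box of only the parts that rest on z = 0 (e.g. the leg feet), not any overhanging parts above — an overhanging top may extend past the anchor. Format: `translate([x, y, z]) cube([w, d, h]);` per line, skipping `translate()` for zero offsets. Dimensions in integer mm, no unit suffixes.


translate([432, 337, 0]) cube([18, 344, 1260]);
translate([1499, 337, 0]) cube([18, 344, 1260]);
translate([450, 337, 0]) cube([1049, 344, 18]);
translate([450, 337, 391]) cube([1049, 344, 18]);
translate([450, 337, 782]) cube([1049, 344, 18]);
translate([450, 337, 1173]) cube([1049, 344, 18]);


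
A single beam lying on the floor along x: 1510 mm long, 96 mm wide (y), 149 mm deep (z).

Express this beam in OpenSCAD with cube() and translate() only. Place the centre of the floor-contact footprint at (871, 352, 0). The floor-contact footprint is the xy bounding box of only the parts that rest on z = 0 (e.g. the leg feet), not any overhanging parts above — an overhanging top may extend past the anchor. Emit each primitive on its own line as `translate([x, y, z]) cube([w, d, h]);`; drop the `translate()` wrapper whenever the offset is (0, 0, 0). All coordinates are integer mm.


translate([116, 304, 0]) cube([1510, 96, 149]);


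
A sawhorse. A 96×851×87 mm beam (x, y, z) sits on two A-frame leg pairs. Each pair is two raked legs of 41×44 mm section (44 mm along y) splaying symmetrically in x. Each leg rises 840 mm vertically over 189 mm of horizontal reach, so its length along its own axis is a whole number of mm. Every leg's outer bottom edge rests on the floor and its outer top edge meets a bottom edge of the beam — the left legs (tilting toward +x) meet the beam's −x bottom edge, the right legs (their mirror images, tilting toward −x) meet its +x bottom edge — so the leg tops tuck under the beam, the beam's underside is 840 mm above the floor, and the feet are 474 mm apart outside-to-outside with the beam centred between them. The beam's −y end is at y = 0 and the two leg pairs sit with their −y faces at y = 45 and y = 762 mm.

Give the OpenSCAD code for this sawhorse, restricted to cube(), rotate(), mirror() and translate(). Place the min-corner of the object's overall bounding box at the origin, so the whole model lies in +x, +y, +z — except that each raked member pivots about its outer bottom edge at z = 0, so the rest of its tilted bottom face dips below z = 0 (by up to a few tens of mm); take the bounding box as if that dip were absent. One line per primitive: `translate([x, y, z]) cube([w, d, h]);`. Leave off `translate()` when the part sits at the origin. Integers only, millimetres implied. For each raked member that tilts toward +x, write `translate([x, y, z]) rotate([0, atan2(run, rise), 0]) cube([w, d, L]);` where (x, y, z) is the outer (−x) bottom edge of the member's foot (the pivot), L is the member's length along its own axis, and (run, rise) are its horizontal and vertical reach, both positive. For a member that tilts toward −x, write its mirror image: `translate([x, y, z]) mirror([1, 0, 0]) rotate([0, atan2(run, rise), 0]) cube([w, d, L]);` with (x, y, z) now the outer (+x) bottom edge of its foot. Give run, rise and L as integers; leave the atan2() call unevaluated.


translate([189, 0, 840]) cube([96, 851, 87]);
translate([0, 45, 0]) rotate([0, atan2(189, 840), 0]) cube([41, 44, 861]);
translate([474, 45, 0]) mirror([1, 0, 0]) rotate([0, atan2(189, 840), 0]) cube([41, 44, 861]);
translate([0, 762, 0]) rotate([0, atan2(189, 840), 0]) cube([41, 44, 861]);
translate([474, 762, 0]) mirror([1, 0, 0]) rotate([0, atan2(189, 840), 0]) cube([41, 44, 861]);


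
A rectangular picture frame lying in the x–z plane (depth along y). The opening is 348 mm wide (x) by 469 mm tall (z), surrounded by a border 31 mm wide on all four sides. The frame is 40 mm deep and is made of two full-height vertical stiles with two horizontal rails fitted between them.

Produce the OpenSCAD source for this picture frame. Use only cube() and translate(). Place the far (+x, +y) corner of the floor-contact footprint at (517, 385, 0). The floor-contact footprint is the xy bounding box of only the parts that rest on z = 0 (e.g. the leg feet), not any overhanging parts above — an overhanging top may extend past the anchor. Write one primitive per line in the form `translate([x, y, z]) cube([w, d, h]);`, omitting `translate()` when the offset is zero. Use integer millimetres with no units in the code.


translate([107, 345, 0]) cube([31, 40, 531]);
translate([486, 345, 0]) cube([31, 40, 531]);
translate([138, 345, 0]) cube([348, 40, 31]);
translate([138, 345, 500]) cube([348, 40, 31]);


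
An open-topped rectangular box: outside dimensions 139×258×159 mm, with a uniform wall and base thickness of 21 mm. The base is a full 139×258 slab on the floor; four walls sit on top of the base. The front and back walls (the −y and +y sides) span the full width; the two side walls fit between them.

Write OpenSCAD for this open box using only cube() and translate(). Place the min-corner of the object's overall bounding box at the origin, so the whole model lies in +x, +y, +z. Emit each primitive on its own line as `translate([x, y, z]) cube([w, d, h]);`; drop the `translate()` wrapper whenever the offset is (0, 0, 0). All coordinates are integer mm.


cube([139, 258, 21]);
translate([0, 0, 21]) cube([139, 21, 138]);
translate([0, 237, 21]) cube([139, 21, 138]);
translate([0, 21, 21]) cube([21, 216, 138]);
translate([118, 21, 21]) cube([21, 216, 138]);


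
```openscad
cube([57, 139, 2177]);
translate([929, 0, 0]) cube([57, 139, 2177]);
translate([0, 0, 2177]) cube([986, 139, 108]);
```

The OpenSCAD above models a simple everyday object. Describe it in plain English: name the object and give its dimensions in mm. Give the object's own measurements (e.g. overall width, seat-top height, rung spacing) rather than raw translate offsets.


A door frame. The clear opening is 872 mm wide and 2177 mm high. Two 57 mm wide jambs, 139 mm deep, stand either side of the opening from the floor to the top of the opening. A 108 mm thick head sits across the top of both jambs, spanning the full outside width of the frame.


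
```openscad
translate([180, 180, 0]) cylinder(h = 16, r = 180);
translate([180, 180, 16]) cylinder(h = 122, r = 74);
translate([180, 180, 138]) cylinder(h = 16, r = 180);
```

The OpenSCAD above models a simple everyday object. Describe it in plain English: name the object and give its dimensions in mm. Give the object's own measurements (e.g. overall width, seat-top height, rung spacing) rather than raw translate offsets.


A spool: two coaxial disc flanges of radius 180 mm and thickness 16 mm, joined by a core cylinder of radius 74 mm and height 122 mm. The lower flange rests on z = 0 and the three cylinders share a vertical axis.


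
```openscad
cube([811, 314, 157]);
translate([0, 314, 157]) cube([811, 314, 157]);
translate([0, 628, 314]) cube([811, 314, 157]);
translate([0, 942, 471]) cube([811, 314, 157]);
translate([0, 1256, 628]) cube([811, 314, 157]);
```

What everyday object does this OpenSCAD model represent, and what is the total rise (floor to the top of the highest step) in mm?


A staircase. The total rise is 785 mm.

5 identical blocks, each offset up and back from the previous — a staircase. Each step is 157 mm tall and there are 5 of them, so the total rise is 5 × 157 = 785 mm.


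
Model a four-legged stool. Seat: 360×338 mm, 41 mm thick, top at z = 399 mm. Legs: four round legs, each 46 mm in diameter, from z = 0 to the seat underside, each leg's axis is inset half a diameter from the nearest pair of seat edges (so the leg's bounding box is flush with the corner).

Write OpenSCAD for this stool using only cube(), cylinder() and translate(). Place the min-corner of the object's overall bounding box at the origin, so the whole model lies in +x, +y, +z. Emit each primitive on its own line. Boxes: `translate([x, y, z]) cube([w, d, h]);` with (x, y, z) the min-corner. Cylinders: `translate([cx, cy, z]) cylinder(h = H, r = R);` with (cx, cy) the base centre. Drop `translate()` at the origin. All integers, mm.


translate([0, 0, 358]) cube([360, 338, 41]);
translate([23, 23, 0]) cylinder(h = 358, r = 23);
translate([337, 23, 0]) cylinder(h = 358, r = 23);
translate([23, 315, 0]) cylinder(h = 358, r = 23);
translate([337, 315, 0]) cylinder(h = 358, r = 23);


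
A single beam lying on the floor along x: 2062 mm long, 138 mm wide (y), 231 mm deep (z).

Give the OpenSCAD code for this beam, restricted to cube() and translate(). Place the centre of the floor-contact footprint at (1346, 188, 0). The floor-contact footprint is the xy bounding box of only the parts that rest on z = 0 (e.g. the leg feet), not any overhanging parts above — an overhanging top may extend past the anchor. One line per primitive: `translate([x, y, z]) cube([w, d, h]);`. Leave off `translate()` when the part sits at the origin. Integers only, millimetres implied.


translate([315, 119, 0]) cube([2062, 138, 231]);


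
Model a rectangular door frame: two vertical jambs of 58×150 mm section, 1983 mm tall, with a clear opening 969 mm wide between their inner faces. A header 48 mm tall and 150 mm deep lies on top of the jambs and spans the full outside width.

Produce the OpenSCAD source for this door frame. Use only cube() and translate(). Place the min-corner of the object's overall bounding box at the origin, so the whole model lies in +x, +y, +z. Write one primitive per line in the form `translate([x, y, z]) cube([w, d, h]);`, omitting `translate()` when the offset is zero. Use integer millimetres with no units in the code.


cube([58, 150, 1983]);
translate([1027, 0, 0]) cube([58, 150, 1983]);
translate([0, 0, 1983]) cube([1085, 150, 48]);


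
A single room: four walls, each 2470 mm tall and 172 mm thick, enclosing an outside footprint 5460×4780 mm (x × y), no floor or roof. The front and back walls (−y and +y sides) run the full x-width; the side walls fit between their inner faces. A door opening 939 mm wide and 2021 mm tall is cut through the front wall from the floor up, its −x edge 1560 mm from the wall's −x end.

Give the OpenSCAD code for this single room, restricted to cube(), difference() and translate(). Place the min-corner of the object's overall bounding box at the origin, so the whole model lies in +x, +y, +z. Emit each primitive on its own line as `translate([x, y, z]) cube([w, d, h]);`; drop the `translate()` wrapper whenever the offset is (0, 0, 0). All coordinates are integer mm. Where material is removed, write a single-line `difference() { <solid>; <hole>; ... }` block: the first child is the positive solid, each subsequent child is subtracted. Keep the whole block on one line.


difference() { cube([5460, 172, 2470]); translate([1560, 0, 0]) cube([939, 172, 2021]); }
translate([0, 4608, 0]) cube([5460, 172, 2470]);
translate([0, 172, 0]) cube([172, 4436, 2470]);
translate([5288, 172, 0]) cube([172, 4436, 2470]);


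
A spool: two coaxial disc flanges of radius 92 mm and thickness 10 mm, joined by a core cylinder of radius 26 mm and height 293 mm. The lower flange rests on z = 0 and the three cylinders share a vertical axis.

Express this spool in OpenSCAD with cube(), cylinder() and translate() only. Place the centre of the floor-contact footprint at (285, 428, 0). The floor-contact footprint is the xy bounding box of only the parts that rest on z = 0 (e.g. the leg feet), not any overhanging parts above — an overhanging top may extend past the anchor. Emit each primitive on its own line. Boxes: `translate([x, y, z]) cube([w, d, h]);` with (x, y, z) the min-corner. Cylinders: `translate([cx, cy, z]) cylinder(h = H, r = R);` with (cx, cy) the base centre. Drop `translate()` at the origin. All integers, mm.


translate([285, 428, 0]) cylinder(h = 10, r = 92);
translate([285, 428, 10]) cylinder(h = 293, r = 26);
translate([285, 428, 303]) cylinder(h = 10, r = 92);


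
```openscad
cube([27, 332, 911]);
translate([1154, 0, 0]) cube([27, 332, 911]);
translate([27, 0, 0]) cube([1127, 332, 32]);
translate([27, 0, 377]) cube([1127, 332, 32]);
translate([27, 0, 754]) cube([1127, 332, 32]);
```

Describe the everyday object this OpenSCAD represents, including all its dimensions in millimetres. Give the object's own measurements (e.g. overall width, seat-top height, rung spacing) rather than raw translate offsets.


An open bookshelf. Two side panels, each 27 mm thick, 332 mm deep and 911 mm tall, stand 1181 mm apart (outside-to-outside). Between them sit 3 shelves, each 32 mm thick and 332 mm deep, spanning the full gap between the sides. The bottom shelf rests on the floor (its underside at z = 0) and the clear gap between one shelf's top and the next shelf's underside is 345 mm.


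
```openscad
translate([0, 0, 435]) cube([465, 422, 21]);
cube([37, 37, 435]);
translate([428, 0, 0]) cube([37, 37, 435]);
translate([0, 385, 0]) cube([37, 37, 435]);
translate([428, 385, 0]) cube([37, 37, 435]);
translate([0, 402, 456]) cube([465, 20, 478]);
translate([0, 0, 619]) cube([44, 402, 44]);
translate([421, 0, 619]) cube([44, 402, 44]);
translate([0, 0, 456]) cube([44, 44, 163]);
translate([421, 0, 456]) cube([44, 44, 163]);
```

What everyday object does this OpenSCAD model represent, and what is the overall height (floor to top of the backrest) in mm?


A chair. The overall height is 934 mm.

A slab on four corner posts with a tall panel at the back — a chair. The seat slab sits at z = 435 with thickness 21, and the 478 mm backrest starts at the seat top, so the overall height is 435 + 21 + 478 = 934 mm.


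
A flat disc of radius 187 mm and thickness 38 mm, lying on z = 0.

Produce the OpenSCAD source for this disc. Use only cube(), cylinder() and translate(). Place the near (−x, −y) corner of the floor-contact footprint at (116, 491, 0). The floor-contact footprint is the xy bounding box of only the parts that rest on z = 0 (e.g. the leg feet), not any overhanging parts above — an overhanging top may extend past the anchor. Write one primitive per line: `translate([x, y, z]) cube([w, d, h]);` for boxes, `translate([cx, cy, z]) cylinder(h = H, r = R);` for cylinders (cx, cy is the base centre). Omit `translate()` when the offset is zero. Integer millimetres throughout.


translate([303, 678, 0]) cylinder(h = 38, r = 187);


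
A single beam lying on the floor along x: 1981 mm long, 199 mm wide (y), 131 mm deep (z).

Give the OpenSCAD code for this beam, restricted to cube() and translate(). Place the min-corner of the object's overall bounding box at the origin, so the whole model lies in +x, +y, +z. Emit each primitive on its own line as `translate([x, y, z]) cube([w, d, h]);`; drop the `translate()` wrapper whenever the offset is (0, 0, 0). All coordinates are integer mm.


cube([1981, 199, 131]);
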